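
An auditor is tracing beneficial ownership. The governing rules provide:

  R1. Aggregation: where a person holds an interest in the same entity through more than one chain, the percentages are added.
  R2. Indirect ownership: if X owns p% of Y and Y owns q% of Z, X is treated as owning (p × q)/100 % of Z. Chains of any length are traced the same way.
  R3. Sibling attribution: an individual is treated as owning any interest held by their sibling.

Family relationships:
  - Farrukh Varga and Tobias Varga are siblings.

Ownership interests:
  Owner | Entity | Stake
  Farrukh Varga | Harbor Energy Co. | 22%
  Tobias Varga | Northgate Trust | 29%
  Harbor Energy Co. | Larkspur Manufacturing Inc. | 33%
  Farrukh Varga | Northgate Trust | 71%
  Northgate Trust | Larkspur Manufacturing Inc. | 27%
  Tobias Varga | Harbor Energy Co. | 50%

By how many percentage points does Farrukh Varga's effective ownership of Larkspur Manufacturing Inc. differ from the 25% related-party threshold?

25.76

By sibling attribution (R3), Farrukh Varga is treated as also owning Tobias Varga's interest in Northgate Trust, giving 71% + 29% = 100%.
By sibling attribution (R3), Farrukh Varga is treated as also owning Tobias Varga's interest in Harbor Energy Co, giving 22% + 50% = 72%.
Chain via Northgate Trust (R2): 100% × 27% = 27% of Larkspur Manufacturing Inc.
Chain via Harbor Energy Co. (R2): 72% × 33% = 23.76% of Larkspur Manufacturing Inc.
Aggregating (R1): 27% + 23.76% = 50.76%.
50.76% exceeds the 25% threshold by 25.76 percentage points.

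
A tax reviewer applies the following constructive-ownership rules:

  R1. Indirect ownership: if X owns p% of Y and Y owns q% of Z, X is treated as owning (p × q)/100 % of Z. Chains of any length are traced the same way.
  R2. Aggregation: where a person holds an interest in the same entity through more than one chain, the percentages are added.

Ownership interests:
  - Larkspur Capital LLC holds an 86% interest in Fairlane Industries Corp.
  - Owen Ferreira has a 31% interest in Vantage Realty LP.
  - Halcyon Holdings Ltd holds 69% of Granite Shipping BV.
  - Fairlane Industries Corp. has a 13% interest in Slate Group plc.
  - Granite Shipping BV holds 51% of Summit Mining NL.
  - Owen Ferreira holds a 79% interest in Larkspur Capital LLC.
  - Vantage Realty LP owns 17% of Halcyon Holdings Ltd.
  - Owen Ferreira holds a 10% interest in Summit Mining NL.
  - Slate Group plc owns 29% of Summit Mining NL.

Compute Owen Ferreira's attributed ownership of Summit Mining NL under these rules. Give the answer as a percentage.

Chain via Vantage Realty LP → Halcyon Holdings Ltd → Granite Shipping BV (R1): 31% × 17% × 69% × 51% = 1.854513% of Summit Mining NL.
Chain via Larkspur Capital LLC → Fairlane Industries Corp. → Slate Group plc (R1): 79% × 86% × 13% × 29% = 2.561338% of Summit Mining NL.
Direct interest in Summit Mining NL: 10%.
Aggregating (R2): 1.854513% + 2.561338% + 10% = 14.415851%.

14.415851%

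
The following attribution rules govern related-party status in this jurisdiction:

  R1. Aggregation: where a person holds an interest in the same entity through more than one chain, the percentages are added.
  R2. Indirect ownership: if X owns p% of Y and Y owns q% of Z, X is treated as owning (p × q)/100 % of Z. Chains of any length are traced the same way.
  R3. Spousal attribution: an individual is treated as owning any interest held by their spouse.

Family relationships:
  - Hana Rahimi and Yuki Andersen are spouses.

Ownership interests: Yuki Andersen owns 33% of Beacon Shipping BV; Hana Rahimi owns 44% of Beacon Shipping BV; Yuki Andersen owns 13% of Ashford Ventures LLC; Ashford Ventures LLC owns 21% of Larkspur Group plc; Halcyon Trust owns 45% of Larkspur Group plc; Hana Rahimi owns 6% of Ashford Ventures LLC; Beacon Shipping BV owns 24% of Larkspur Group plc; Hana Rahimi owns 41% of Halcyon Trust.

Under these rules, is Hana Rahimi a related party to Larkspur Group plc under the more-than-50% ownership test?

No

By spousal attribution (R3), Hana Rahimi is treated as also owning Yuki Andersen's interest in Beacon Shipping BV, giving 44% + 33% = 77%.
By spousal attribution (R3), Hana Rahimi is treated as also owning Yuki Andersen's interest in Ashford Ventures LLC, giving 6% + 13% = 19%.
Chain via Beacon Shipping BV (R2): 77% × 24% = 18.48% of Larkspur Group plc.
Chain via Halcyon Trust (R2): 41% × 45% = 18.45% of Larkspur Group plc.
Chain via Ashford Ventures LLC (R2): 19% × 21% = 3.99% of Larkspur Group plc.
Aggregating (R1): 18.48% + 18.45% + 3.99% = 40.92%.
40.92% does not exceed the 50% threshold, so Hana is not a related party to Larkspur Group plc.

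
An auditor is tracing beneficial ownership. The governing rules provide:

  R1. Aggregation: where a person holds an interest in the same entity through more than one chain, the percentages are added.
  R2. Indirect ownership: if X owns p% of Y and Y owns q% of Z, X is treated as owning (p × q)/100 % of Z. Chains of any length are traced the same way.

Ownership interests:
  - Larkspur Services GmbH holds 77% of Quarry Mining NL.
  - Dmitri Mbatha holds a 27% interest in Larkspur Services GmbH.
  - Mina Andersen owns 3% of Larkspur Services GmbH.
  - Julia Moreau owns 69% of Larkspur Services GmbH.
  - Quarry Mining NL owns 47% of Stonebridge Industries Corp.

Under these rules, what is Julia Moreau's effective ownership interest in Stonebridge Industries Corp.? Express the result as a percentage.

Chain via Larkspur Services GmbH → Quarry Mining NL (R2): 69% × 77% × 47% = 24.9711% of Stonebridge Industries Corp.

24.9711%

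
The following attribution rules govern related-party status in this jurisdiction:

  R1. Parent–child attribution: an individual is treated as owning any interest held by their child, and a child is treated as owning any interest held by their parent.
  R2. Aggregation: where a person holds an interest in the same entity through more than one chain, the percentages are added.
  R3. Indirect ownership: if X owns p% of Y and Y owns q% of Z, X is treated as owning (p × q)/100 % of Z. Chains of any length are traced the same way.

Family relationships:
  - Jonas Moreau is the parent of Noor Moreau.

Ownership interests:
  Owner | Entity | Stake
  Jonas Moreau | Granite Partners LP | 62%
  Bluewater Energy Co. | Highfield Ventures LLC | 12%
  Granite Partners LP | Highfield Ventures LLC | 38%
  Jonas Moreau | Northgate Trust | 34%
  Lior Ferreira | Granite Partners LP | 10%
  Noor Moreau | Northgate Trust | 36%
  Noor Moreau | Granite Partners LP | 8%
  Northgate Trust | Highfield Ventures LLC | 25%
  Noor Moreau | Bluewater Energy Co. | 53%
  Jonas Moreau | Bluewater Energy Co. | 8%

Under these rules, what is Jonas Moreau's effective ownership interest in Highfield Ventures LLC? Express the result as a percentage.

51.42%

By parent–child attribution (R1), Jonas Moreau is treated as also owning Noor Moreau's interest in Northgate Trust, giving 34% + 36% = 70%.
By parent–child attribution (R1), Jonas Moreau is treated as also owning Noor Moreau's interest in Bluewater Energy Co, giving 8% + 53% = 61%.
By parent–child attribution (R1), Jonas Moreau is treated as also owning Noor Moreau's interest in Granite Partners LP, giving 62% + 8% = 70%.
Chain via Northgate Trust (R3): 70% × 25% = 17.5% of Highfield Ventures LLC.
Chain via Bluewater Energy Co. (R3): 61% × 12% = 7.32% of Highfield Ventures LLC.
Chain via Granite Partners LP (R3): 70% × 38% = 26.6% of Highfield Ventures LLC.
Aggregating (R2): 17.5% + 7.32% + 26.6% = 51.42%.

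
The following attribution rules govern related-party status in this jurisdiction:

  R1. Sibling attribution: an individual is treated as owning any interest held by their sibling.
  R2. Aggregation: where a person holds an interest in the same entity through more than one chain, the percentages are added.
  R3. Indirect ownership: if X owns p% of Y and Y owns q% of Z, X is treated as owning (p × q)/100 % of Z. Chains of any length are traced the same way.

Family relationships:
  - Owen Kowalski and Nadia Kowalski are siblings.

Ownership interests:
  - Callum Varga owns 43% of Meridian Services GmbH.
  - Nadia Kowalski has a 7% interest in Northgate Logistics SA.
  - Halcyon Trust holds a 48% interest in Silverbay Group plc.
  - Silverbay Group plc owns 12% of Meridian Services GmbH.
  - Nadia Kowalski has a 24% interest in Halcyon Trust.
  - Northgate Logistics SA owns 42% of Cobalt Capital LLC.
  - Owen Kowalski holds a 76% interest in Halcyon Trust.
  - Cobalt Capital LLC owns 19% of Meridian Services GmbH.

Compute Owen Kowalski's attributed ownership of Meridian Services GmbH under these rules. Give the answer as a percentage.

By sibling attribution (R1), Owen Kowalski is treated as also owning Nadia Kowalski's interest in Halcyon Trust, giving 76% + 24% = 100%.
By sibling attribution (R1), Owen Kowalski is treated as owning Nadia Kowalski's 7% interest in Northgate Logistics SA.
Chain via Halcyon Trust → Silverbay Group plc (R3): 100% × 48% × 12% = 5.76% of Meridian Services GmbH.
Chain via Northgate Logistics SA → Cobalt Capital LLC (R3): 7% × 42% × 19% = 0.5586% of Meridian Services GmbH.
Aggregating (R2): 5.76% + 0.5586% = 6.3186%.

6.3186%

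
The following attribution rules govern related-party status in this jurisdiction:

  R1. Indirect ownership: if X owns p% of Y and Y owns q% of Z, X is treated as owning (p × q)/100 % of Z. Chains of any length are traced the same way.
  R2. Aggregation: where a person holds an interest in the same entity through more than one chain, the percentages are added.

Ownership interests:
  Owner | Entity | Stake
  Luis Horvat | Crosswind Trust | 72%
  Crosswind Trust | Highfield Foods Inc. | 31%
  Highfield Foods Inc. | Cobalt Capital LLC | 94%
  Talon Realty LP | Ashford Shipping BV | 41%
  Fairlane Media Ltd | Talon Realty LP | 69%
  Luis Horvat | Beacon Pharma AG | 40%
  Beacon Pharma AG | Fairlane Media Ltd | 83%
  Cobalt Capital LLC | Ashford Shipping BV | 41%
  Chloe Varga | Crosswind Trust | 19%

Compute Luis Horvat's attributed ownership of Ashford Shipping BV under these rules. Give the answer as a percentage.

17.994408%

Chain via Beacon Pharma AG → Fairlane Media Ltd → Talon Realty LP (R1): 40% × 83% × 69% × 41% = 9.39228% of Ashford Shipping BV.
Chain via Crosswind Trust → Highfield Foods Inc. → Cobalt Capital LLC (R1): 72% × 31% × 94% × 41% = 8.602128% of Ashford Shipping BV.
Aggregating (R2): 9.39228% + 8.602128% = 17.994408%.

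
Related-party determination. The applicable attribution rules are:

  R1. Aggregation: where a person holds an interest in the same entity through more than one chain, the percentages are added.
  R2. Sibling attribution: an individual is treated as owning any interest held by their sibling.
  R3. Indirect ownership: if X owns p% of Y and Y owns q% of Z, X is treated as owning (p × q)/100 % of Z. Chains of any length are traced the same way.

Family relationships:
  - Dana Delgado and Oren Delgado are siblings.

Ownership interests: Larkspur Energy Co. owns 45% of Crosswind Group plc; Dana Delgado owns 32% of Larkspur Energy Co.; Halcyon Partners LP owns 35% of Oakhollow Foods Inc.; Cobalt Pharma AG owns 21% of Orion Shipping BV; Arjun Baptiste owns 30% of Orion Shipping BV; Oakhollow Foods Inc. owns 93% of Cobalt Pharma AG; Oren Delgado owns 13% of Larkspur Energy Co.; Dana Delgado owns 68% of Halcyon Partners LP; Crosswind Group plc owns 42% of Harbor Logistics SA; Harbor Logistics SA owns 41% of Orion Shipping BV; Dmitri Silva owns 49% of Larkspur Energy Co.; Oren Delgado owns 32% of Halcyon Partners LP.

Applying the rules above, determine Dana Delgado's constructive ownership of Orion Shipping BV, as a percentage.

10.32255%

By sibling attribution (R2), Dana Delgado is treated as also owning Oren Delgado's interest in Larkspur Energy Co, giving 32% + 13% = 45%.
By sibling attribution (R2), Dana Delgado is treated as also owning Oren Delgado's interest in Halcyon Partners LP, giving 68% + 32% = 100%.
Chain via Larkspur Energy Co. → Crosswind Group plc → Harbor Logistics SA (R3): 45% × 45% × 42% × 41% = 3.48705% of Orion Shipping BV.
Chain via Halcyon Partners LP → Oakhollow Foods Inc. → Cobalt Pharma AG (R3): 100% × 35% × 93% × 21% = 6.8355% of Orion Shipping BV.
Aggregating (R1): 3.48705% + 6.8355% = 10.32255%.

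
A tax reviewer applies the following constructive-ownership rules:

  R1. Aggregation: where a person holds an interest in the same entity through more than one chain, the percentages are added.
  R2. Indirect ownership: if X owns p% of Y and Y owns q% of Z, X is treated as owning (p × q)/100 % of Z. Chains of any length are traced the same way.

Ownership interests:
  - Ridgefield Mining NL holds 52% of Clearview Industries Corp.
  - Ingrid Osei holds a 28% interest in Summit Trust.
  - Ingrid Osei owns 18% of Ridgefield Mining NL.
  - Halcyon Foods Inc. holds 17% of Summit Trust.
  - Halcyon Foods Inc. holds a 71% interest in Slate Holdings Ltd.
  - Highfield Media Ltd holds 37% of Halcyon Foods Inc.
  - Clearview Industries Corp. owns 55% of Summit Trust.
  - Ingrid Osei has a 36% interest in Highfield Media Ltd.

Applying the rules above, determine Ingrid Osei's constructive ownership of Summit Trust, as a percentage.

Chain via Highfield Media Ltd → Halcyon Foods Inc. (R2): 36% × 37% × 17% = 2.2644% of Summit Trust.
Chain via Ridgefield Mining NL → Clearview Industries Corp. (R2): 18% × 52% × 55% = 5.148% of Summit Trust.
Direct interest in Summit Trust: 28%.
Aggregating (R1): 2.2644% + 5.148% + 28% = 35.4124%.

35.4124%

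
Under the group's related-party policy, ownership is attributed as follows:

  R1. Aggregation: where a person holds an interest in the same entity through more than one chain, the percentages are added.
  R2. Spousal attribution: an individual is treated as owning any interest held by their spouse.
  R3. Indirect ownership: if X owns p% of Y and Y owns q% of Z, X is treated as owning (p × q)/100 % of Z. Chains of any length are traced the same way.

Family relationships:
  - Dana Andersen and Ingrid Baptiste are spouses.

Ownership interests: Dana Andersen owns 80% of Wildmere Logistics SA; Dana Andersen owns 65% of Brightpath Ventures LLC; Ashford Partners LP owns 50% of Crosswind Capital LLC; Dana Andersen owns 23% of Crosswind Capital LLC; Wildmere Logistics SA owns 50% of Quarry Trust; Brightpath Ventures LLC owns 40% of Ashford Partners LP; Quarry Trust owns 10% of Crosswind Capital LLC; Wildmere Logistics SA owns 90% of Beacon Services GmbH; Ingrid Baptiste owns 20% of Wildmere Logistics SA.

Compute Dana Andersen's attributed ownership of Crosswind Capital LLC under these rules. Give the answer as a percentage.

By spousal attribution (R2), Dana Andersen is treated as also owning Ingrid Baptiste's interest in Wildmere Logistics SA, giving 80% + 20% = 100%.
Chain via Brightpath Ventures LLC → Ashford Partners LP (R3): 65% × 40% × 50% = 13% of Crosswind Capital LLC.
Chain via Wildmere Logistics SA → Quarry Trust (R3): 100% × 50% × 10% = 5% of Crosswind Capital LLC.
Direct interest in Crosswind Capital LLC: 23%.
Aggregating (R1): 13% + 5% + 23% = 41%.

41%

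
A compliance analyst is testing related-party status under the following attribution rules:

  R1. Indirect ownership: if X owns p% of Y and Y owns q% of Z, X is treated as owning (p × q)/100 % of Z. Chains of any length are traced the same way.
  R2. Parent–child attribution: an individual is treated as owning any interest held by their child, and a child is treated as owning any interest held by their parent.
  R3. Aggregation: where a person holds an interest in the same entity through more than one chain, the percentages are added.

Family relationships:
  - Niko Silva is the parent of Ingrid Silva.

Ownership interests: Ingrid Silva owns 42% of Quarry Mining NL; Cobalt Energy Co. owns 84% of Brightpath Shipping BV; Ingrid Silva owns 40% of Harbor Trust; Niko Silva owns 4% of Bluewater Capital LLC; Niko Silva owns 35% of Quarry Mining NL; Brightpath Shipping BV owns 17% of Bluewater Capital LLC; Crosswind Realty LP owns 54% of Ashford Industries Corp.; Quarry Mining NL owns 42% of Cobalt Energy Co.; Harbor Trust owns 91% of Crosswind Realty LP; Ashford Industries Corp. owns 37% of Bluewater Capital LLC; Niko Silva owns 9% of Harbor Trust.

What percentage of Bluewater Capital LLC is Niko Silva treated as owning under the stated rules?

17.527234%

By parent–child attribution (R2), Niko Silva is treated as also owning Ingrid Silva's interest in Quarry Mining NL, giving 35% + 42% = 77%.
By parent–child attribution (R2), Niko Silva is treated as also owning Ingrid Silva's interest in Harbor Trust, giving 9% + 40% = 49%.
Chain via Quarry Mining NL → Cobalt Energy Co. → Brightpath Shipping BV (R1): 77% × 42% × 84% × 17% = 4.618152% of Bluewater Capital LLC.
Chain via Harbor Trust → Crosswind Realty LP → Ashford Industries Corp. (R1): 49% × 91% × 54% × 37% = 8.909082% of Bluewater Capital LLC.
Direct interest in Bluewater Capital LLC: 4%.
Aggregating (R3): 4.618152% + 8.909082% + 4% = 17.527234%.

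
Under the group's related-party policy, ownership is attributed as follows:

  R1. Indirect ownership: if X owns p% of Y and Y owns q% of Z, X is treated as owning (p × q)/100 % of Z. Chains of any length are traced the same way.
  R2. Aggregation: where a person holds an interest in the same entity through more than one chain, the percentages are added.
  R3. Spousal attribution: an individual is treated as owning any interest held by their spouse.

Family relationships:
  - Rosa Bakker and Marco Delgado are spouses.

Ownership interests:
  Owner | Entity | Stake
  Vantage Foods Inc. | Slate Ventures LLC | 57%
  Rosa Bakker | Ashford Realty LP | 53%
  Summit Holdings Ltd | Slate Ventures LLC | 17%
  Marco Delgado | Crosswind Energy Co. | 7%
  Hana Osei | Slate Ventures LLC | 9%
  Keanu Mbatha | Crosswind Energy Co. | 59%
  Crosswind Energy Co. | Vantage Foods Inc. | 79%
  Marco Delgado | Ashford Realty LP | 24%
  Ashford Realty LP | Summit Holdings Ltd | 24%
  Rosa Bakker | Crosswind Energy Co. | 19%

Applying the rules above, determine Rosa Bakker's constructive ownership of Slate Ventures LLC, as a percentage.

By spousal attribution (R3), Rosa Bakker is treated as also owning Marco Delgado's interest in Crosswind Energy Co, giving 19% + 7% = 26%.
By spousal attribution (R3), Rosa Bakker is treated as also owning Marco Delgado's interest in Ashford Realty LP, giving 53% + 24% = 77%.
Chain via Crosswind Energy Co. → Vantage Foods Inc. (R1): 26% × 79% × 57% = 11.7078% of Slate Ventures LLC.
Chain via Ashford Realty LP → Summit Holdings Ltd (R1): 77% × 24% × 17% = 3.1416% of Slate Ventures LLC.
Aggregating (R2): 11.7078% + 3.1416% = 14.8494%.

14.8494%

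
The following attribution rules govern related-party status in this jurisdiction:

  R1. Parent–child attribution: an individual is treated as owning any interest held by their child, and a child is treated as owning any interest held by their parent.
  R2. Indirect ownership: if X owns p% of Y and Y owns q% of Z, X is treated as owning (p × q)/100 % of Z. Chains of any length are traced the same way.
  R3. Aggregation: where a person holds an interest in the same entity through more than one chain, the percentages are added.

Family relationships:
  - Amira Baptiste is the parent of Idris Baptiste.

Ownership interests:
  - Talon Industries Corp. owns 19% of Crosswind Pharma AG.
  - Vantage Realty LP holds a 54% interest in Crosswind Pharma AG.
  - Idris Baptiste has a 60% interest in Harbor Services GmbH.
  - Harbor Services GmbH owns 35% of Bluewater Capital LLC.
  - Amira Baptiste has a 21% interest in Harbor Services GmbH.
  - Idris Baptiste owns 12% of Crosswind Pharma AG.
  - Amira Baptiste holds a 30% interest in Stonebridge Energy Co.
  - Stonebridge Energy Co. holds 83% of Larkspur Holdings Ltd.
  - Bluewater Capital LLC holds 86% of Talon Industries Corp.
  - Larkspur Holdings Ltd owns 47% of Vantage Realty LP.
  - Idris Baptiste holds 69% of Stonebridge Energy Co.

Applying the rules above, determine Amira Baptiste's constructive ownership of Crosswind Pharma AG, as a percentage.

37.487136%

By parent–child attribution (R1), Amira Baptiste is treated as also owning Idris Baptiste's interest in Stonebridge Energy Co, giving 30% + 69% = 99%.
By parent–child attribution (R1), Amira Baptiste is treated as also owning Idris Baptiste's interest in Harbor Services GmbH, giving 21% + 60% = 81%.
By parent–child attribution (R1), Amira Baptiste is treated as owning Idris Baptiste's 12% interest in Crosswind Pharma AG.
Chain via Stonebridge Energy Co. → Larkspur Holdings Ltd → Vantage Realty LP (R2): 99% × 83% × 47% × 54% = 20.854746% of Crosswind Pharma AG.
Chain via Harbor Services GmbH → Bluewater Capital LLC → Talon Industries Corp. (R2): 81% × 35% × 86% × 19% = 4.63239% of Crosswind Pharma AG.
Direct interest in Crosswind Pharma AG: 12%.
Aggregating (R3): 20.854746% + 4.63239% + 12% = 37.487136%.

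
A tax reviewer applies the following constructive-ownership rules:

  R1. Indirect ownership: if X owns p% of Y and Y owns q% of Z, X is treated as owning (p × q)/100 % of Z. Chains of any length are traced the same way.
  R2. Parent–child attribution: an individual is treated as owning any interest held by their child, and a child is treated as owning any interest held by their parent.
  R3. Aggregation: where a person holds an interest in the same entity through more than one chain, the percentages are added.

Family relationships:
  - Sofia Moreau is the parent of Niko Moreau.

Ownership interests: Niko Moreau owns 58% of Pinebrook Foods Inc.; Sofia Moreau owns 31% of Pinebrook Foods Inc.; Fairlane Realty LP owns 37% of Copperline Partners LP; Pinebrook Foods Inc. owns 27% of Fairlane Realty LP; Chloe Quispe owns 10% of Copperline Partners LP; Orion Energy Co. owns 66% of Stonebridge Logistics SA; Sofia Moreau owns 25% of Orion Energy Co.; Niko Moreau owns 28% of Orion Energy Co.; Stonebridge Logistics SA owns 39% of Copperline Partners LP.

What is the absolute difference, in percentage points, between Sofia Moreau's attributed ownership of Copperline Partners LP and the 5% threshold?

17.5333

By parent–child attribution (R2), Sofia Moreau is treated as also owning Niko Moreau's interest in Orion Energy Co, giving 25% + 28% = 53%.
By parent–child attribution (R2), Sofia Moreau is treated as also owning Niko Moreau's interest in Pinebrook Foods Inc, giving 31% + 58% = 89%.
Chain via Orion Energy Co. → Stonebridge Logistics SA (R1): 53% × 66% × 39% = 13.6422% of Copperline Partners LP.
Chain via Pinebrook Foods Inc. → Fairlane Realty LP (R1): 89% × 27% × 37% = 8.8911% of Copperline Partners LP.
Aggregating (R3): 13.6422% + 8.8911% = 22.5333%.
22.5333% exceeds the 5% threshold by 17.5333 percentage points.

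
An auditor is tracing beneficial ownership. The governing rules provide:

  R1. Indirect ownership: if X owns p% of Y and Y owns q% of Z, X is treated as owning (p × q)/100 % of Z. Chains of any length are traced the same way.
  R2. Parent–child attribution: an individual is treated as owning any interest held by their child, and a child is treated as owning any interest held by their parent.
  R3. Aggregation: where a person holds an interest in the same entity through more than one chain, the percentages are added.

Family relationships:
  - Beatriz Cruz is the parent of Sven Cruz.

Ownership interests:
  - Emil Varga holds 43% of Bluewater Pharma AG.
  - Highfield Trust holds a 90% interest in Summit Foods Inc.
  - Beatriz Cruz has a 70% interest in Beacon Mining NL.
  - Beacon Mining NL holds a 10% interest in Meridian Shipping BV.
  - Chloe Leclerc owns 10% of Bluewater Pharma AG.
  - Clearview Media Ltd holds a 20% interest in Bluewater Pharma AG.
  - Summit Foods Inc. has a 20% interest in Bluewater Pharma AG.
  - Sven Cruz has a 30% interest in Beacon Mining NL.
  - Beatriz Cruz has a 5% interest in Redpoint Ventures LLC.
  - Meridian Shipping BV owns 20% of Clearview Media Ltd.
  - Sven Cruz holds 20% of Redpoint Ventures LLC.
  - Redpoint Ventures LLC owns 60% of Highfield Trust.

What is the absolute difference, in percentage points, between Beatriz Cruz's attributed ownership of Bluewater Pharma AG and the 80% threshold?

By parent–child attribution (R2), Beatriz Cruz is treated as also owning Sven Cruz's interest in Beacon Mining NL, giving 70% + 30% = 100%.
By parent–child attribution (R2), Beatriz Cruz is treated as also owning Sven Cruz's interest in Redpoint Ventures LLC, giving 5% + 20% = 25%.
Chain via Beacon Mining NL → Meridian Shipping BV → Clearview Media Ltd (R1): 100% × 10% × 20% × 20% = 0.4% of Bluewater Pharma AG.
Chain via Redpoint Ventures LLC → Highfield Trust → Summit Foods Inc. (R1): 25% × 60% × 90% × 20% = 2.7% of Bluewater Pharma AG.
Aggregating (R3): 0.4% + 2.7% = 3.1%.
3.1% falls short of the 80% threshold by 76.9 percentage points.

76.9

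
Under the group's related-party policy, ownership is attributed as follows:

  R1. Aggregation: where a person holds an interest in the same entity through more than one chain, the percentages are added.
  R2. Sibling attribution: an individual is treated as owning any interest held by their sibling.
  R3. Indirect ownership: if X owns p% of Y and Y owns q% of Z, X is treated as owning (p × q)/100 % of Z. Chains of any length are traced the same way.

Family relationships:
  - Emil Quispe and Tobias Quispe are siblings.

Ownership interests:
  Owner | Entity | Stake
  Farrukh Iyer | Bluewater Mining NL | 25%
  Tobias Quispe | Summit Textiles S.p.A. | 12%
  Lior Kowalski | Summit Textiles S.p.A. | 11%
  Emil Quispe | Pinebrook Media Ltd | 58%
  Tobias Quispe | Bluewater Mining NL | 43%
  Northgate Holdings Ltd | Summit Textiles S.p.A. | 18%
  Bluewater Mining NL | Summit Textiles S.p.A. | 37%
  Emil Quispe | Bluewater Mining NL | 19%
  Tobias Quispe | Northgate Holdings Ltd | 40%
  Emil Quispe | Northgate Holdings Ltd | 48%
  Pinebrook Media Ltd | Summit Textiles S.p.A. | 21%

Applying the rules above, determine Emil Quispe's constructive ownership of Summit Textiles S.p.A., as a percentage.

By sibling attribution (R2), Emil Quispe is treated as also owning Tobias Quispe's interest in Northgate Holdings Ltd, giving 48% + 40% = 88%.
By sibling attribution (R2), Emil Quispe is treated as also owning Tobias Quispe's interest in Bluewater Mining NL, giving 19% + 43% = 62%.
By sibling attribution (R2), Emil Quispe is treated as owning Tobias Quispe's 12% interest in Summit Textiles S.p.A.
Chain via Northgate Holdings Ltd (R3): 88% × 18% = 15.84% of Summit Textiles S.p.A.
Chain via Bluewater Mining NL (R3): 62% × 37% = 22.94% of Summit Textiles S.p.A.
Chain via Pinebrook Media Ltd (R3): 58% × 21% = 12.18% of Summit Textiles S.p.A.
Direct interest in Summit Textiles S.p.A: 12%.
Aggregating (R1): 15.84% + 22.94% + 12.18% + 12% = 62.96%.

62.96%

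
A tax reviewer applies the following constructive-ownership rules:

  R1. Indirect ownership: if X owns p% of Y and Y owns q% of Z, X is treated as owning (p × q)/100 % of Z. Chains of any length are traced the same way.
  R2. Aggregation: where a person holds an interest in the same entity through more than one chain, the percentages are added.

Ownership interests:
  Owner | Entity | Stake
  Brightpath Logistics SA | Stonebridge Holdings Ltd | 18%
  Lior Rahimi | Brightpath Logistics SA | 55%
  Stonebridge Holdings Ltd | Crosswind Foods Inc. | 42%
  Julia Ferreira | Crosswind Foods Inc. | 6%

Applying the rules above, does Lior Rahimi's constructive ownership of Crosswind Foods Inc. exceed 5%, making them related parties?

No

Chain via Brightpath Logistics SA → Stonebridge Holdings Ltd (R1): 55% × 18% × 42% = 4.158% of Crosswind Foods Inc.
4.158% does not exceed the 5% threshold, so Lior is not a related party to Crosswind Foods Inc.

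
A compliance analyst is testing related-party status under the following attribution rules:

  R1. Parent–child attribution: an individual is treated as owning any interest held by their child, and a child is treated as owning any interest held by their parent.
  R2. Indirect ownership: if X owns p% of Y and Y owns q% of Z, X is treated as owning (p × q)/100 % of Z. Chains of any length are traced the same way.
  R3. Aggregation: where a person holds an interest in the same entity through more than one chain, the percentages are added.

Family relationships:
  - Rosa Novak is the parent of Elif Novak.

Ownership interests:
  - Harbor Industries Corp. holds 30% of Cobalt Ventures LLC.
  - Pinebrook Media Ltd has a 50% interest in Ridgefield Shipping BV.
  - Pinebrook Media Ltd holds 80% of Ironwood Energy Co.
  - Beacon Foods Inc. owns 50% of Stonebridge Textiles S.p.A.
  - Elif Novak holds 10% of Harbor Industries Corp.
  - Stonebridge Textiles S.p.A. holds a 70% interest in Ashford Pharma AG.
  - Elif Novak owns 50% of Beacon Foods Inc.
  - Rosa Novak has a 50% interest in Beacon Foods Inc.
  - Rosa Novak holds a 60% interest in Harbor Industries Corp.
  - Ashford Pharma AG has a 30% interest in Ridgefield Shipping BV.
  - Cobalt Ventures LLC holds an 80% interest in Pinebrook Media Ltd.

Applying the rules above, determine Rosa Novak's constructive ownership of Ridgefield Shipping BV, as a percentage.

By parent–child attribution (R1), Rosa Novak is treated as also owning Elif Novak's interest in Beacon Foods Inc, giving 50% + 50% = 100%.
By parent–child attribution (R1), Rosa Novak is treated as also owning Elif Novak's interest in Harbor Industries Corp, giving 60% + 10% = 70%.
Chain via Beacon Foods Inc. → Stonebridge Textiles S.p.A. → Ashford Pharma AG (R2): 100% × 50% × 70% × 30% = 10.5% of Ridgefield Shipping BV.
Chain via Harbor Industries Corp. → Cobalt Ventures LLC → Pinebrook Media Ltd (R2): 70% × 30% × 80% × 50% = 8.4% of Ridgefield Shipping BV.
Aggregating (R3): 10.5% + 8.4% = 18.9%.

18.9%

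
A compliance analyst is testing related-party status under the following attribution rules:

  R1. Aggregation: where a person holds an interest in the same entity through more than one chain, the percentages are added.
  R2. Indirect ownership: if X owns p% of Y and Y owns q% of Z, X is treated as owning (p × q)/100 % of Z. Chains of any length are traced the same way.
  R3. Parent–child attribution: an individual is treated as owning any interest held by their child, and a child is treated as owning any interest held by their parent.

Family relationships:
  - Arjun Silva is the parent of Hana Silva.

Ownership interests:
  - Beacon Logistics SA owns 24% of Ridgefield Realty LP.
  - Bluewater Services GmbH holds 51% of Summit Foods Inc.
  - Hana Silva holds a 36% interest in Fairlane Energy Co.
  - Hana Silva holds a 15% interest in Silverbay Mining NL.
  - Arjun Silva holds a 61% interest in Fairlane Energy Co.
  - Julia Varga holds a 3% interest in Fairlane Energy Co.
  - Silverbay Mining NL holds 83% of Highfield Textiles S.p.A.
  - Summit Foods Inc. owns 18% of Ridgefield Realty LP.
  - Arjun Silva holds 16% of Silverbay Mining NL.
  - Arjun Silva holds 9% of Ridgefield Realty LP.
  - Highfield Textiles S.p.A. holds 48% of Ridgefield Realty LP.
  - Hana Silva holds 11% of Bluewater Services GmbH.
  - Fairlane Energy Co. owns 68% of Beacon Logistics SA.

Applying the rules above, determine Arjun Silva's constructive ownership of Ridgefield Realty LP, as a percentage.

By parent–child attribution (R3), Arjun Silva is treated as also owning Hana Silva's interest in Fairlane Energy Co, giving 61% + 36% = 97%.
By parent–child attribution (R3), Arjun Silva is treated as also owning Hana Silva's interest in Silverbay Mining NL, giving 16% + 15% = 31%.
By parent–child attribution (R3), Arjun Silva is treated as owning Hana Silva's 11% interest in Bluewater Services GmbH.
Chain via Fairlane Energy Co. → Beacon Logistics SA (R2): 97% × 68% × 24% = 15.8304% of Ridgefield Realty LP.
Chain via Silverbay Mining NL → Highfield Textiles S.p.A. (R2): 31% × 83% × 48% = 12.3504% of Ridgefield Realty LP.
Direct interest in Ridgefield Realty LP: 9%.
Chain via Bluewater Services GmbH → Summit Foods Inc. (R2): 11% × 51% × 18% = 1.0098% of Ridgefield Realty LP.
Aggregating (R1): 15.8304% + 12.3504% + 9% + 1.0098% = 38.1906%.

38.1906%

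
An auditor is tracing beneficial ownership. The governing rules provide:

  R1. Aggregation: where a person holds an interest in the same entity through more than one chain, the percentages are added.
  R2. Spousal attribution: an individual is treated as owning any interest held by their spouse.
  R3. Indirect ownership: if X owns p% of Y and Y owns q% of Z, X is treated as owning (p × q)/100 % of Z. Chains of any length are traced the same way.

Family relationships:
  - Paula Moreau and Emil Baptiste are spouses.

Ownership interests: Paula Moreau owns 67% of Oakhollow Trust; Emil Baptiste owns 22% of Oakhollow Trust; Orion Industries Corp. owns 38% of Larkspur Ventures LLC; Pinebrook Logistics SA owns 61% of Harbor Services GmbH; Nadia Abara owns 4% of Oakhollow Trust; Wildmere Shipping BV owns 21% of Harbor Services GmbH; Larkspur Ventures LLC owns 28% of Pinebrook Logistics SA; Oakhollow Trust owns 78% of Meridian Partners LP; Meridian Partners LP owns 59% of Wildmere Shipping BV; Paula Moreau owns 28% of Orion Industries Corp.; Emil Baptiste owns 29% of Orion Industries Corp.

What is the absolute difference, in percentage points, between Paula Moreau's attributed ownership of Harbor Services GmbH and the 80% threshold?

By spousal attribution (R2), Paula Moreau is treated as also owning Emil Baptiste's interest in Oakhollow Trust, giving 67% + 22% = 89%.
By spousal attribution (R2), Paula Moreau is treated as also owning Emil Baptiste's interest in Orion Industries Corp, giving 28% + 29% = 57%.
Chain via Oakhollow Trust → Meridian Partners LP → Wildmere Shipping BV (R3): 89% × 78% × 59% × 21% = 8.601138% of Harbor Services GmbH.
Chain via Orion Industries Corp. → Larkspur Ventures LLC → Pinebrook Logistics SA (R3): 57% × 38% × 28% × 61% = 3.699528% of Harbor Services GmbH.
Aggregating (R1): 8.601138% + 3.699528% = 12.300666%.
12.300666% falls short of the 80% threshold by 67.699334 percentage points.

67.699334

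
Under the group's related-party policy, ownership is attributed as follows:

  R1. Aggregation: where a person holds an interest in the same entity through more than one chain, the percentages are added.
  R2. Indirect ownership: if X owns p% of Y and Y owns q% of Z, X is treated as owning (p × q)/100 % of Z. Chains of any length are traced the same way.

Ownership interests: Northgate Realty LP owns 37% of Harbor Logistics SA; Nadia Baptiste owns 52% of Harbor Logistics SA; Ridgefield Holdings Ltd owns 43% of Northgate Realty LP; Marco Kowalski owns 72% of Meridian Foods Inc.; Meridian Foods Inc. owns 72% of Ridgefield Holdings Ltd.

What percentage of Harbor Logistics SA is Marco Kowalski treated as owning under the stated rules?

Chain via Meridian Foods Inc. → Ridgefield Holdings Ltd → Northgate Realty LP (R2): 72% × 72% × 43% × 37% = 8.247744% of Harbor Logistics SA.

8.247744%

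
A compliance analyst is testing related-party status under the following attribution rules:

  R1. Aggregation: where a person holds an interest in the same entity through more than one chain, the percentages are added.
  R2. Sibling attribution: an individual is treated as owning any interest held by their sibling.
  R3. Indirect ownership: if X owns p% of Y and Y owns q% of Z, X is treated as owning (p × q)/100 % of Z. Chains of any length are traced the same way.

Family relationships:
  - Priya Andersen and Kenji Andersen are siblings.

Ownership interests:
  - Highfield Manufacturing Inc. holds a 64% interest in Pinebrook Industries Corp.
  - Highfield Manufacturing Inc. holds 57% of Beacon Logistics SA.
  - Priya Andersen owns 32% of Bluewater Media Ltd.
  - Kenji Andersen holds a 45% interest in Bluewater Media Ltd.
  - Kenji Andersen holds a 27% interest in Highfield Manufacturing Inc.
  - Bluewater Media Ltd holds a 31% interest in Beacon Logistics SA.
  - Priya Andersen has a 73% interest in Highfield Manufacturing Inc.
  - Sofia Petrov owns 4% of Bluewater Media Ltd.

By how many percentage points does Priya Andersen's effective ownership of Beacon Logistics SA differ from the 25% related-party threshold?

55.87

By sibling attribution (R2), Priya Andersen is treated as also owning Kenji Andersen's interest in Bluewater Media Ltd, giving 32% + 45% = 77%.
By sibling attribution (R2), Priya Andersen is treated as also owning Kenji Andersen's interest in Highfield Manufacturing Inc, giving 73% + 27% = 100%.
Chain via Bluewater Media Ltd (R3): 77% × 31% = 23.87% of Beacon Logistics SA.
Chain via Highfield Manufacturing Inc. (R3): 100% × 57% = 57% of Beacon Logistics SA.
Aggregating (R1): 23.87% + 57% = 80.87%.
80.87% exceeds the 25% threshold by 55.87 percentage points.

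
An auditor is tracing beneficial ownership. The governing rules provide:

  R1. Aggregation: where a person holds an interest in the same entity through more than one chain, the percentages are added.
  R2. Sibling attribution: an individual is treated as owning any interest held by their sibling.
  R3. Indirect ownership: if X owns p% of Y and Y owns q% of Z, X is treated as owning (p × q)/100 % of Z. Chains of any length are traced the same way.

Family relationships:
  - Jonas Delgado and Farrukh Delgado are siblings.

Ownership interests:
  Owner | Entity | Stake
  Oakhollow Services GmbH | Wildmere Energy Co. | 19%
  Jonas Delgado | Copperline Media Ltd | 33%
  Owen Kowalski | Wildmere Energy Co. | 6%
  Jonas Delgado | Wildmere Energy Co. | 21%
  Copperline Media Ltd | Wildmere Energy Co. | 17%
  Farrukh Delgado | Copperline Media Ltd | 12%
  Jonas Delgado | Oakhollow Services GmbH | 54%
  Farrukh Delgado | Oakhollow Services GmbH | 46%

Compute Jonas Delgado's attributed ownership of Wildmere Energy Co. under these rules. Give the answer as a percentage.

By sibling attribution (R2), Jonas Delgado is treated as also owning Farrukh Delgado's interest in Oakhollow Services GmbH, giving 54% + 46% = 100%.
By sibling attribution (R2), Jonas Delgado is treated as also owning Farrukh Delgado's interest in Copperline Media Ltd, giving 33% + 12% = 45%.
Chain via Oakhollow Services GmbH (R3): 100% × 19% = 19% of Wildmere Energy Co.
Chain via Copperline Media Ltd (R3): 45% × 17% = 7.65% of Wildmere Energy Co.
Direct interest in Wildmere Energy Co: 21%.
Aggregating (R1): 19% + 7.65% + 21% = 47.65%.

47.65%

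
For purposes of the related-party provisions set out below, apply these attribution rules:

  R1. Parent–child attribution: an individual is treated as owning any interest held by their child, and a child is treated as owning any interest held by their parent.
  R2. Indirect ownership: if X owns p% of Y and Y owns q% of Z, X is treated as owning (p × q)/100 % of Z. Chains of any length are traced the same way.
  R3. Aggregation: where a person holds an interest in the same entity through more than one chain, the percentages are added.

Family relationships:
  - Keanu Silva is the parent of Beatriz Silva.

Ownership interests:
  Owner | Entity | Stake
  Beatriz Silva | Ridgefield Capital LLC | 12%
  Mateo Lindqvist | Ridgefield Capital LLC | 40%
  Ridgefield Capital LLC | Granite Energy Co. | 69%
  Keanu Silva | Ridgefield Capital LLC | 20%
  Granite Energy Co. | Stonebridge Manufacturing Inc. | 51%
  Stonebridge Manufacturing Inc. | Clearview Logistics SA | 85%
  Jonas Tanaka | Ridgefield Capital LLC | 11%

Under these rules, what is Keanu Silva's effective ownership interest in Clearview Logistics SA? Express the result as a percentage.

9.57168%

By parent–child attribution (R1), Keanu Silva is treated as also owning Beatriz Silva's interest in Ridgefield Capital LLC, giving 20% + 12% = 32%.
Chain via Ridgefield Capital LLC → Granite Energy Co. → Stonebridge Manufacturing Inc. (R2): 32% × 69% × 51% × 85% = 9.57168% of Clearview Logistics SA.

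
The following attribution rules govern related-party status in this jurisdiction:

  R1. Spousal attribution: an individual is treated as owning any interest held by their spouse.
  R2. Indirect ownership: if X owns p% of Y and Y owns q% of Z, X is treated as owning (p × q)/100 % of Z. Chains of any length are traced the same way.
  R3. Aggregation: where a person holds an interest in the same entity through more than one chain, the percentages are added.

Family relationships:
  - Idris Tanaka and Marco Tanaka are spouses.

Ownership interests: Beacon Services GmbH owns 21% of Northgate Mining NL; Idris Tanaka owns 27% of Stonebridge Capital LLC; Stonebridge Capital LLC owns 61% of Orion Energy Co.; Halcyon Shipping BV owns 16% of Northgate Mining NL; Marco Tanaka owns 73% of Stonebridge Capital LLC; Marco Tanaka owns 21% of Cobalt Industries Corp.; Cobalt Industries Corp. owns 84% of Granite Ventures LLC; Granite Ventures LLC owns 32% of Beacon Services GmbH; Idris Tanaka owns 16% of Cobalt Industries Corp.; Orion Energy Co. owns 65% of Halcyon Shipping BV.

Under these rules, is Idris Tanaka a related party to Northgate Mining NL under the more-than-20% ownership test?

No

By spousal attribution (R1), Idris Tanaka is treated as also owning Marco Tanaka's interest in Stonebridge Capital LLC, giving 27% + 73% = 100%.
By spousal attribution (R1), Idris Tanaka is treated as also owning Marco Tanaka's interest in Cobalt Industries Corp, giving 16% + 21% = 37%.
Chain via Stonebridge Capital LLC → Orion Energy Co. → Halcyon Shipping BV (R2): 100% × 61% × 65% × 16% = 6.344% of Northgate Mining NL.
Chain via Cobalt Industries Corp. → Granite Ventures LLC → Beacon Services GmbH (R2): 37% × 84% × 32% × 21% = 2.088576% of Northgate Mining NL.
Aggregating (R3): 6.344% + 2.088576% = 8.432576%.
8.432576% does not exceed the 20% threshold, so Idris is not a related party to Northgate Mining NL.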